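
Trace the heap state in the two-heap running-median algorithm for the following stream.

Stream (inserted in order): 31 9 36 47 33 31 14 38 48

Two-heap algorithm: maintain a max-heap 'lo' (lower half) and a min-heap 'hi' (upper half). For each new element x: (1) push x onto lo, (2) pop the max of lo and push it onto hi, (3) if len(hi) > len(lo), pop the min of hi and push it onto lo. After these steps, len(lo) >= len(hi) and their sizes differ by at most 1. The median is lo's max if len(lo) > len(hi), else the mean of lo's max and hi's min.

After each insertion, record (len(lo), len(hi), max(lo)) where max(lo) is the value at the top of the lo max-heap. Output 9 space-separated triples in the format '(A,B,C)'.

Answer: (1,0,31) (1,1,9) (2,1,31) (2,2,31) (3,2,33) (3,3,31) (4,3,31) (4,4,31) (5,4,33)

Derivation:
Step 1: insert 31 -> lo=[31] hi=[] -> (len(lo)=1, len(hi)=0, max(lo)=31)
Step 2: insert 9 -> lo=[9] hi=[31] -> (len(lo)=1, len(hi)=1, max(lo)=9)
Step 3: insert 36 -> lo=[9, 31] hi=[36] -> (len(lo)=2, len(hi)=1, max(lo)=31)
Step 4: insert 47 -> lo=[9, 31] hi=[36, 47] -> (len(lo)=2, len(hi)=2, max(lo)=31)
Step 5: insert 33 -> lo=[9, 31, 33] hi=[36, 47] -> (len(lo)=3, len(hi)=2, max(lo)=33)
Step 6: insert 31 -> lo=[9, 31, 31] hi=[33, 36, 47] -> (len(lo)=3, len(hi)=3, max(lo)=31)
Step 7: insert 14 -> lo=[9, 14, 31, 31] hi=[33, 36, 47] -> (len(lo)=4, len(hi)=3, max(lo)=31)
Step 8: insert 38 -> lo=[9, 14, 31, 31] hi=[33, 36, 38, 47] -> (len(lo)=4, len(hi)=4, max(lo)=31)
Step 9: insert 48 -> lo=[9, 14, 31, 31, 33] hi=[36, 38, 47, 48] -> (len(lo)=5, len(hi)=4, max(lo)=33)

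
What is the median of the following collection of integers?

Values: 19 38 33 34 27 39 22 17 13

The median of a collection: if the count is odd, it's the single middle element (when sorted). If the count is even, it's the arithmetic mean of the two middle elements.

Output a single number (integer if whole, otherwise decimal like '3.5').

Answer: 27

Derivation:
Step 1: insert 19 -> lo=[19] (size 1, max 19) hi=[] (size 0) -> median=19
Step 2: insert 38 -> lo=[19] (size 1, max 19) hi=[38] (size 1, min 38) -> median=28.5
Step 3: insert 33 -> lo=[19, 33] (size 2, max 33) hi=[38] (size 1, min 38) -> median=33
Step 4: insert 34 -> lo=[19, 33] (size 2, max 33) hi=[34, 38] (size 2, min 34) -> median=33.5
Step 5: insert 27 -> lo=[19, 27, 33] (size 3, max 33) hi=[34, 38] (size 2, min 34) -> median=33
Step 6: insert 39 -> lo=[19, 27, 33] (size 3, max 33) hi=[34, 38, 39] (size 3, min 34) -> median=33.5
Step 7: insert 22 -> lo=[19, 22, 27, 33] (size 4, max 33) hi=[34, 38, 39] (size 3, min 34) -> median=33
Step 8: insert 17 -> lo=[17, 19, 22, 27] (size 4, max 27) hi=[33, 34, 38, 39] (size 4, min 33) -> median=30
Step 9: insert 13 -> lo=[13, 17, 19, 22, 27] (size 5, max 27) hi=[33, 34, 38, 39] (size 4, min 33) -> median=27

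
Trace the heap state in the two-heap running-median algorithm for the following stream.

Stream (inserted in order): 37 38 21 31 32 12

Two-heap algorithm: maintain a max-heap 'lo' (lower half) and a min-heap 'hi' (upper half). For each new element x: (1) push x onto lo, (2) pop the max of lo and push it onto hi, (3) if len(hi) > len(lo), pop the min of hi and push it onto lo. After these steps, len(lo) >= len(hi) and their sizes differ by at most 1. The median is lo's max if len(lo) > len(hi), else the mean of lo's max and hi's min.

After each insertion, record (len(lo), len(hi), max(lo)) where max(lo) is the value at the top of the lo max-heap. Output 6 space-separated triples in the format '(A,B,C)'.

Answer: (1,0,37) (1,1,37) (2,1,37) (2,2,31) (3,2,32) (3,3,31)

Derivation:
Step 1: insert 37 -> lo=[37] hi=[] -> (len(lo)=1, len(hi)=0, max(lo)=37)
Step 2: insert 38 -> lo=[37] hi=[38] -> (len(lo)=1, len(hi)=1, max(lo)=37)
Step 3: insert 21 -> lo=[21, 37] hi=[38] -> (len(lo)=2, len(hi)=1, max(lo)=37)
Step 4: insert 31 -> lo=[21, 31] hi=[37, 38] -> (len(lo)=2, len(hi)=2, max(lo)=31)
Step 5: insert 32 -> lo=[21, 31, 32] hi=[37, 38] -> (len(lo)=3, len(hi)=2, max(lo)=32)
Step 6: insert 12 -> lo=[12, 21, 31] hi=[32, 37, 38] -> (len(lo)=3, len(hi)=3, max(lo)=31)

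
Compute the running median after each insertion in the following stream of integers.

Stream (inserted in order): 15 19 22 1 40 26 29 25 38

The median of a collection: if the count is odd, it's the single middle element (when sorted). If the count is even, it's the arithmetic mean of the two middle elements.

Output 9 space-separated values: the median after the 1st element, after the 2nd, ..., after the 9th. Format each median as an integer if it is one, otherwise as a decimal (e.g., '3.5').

Step 1: insert 15 -> lo=[15] (size 1, max 15) hi=[] (size 0) -> median=15
Step 2: insert 19 -> lo=[15] (size 1, max 15) hi=[19] (size 1, min 19) -> median=17
Step 3: insert 22 -> lo=[15, 19] (size 2, max 19) hi=[22] (size 1, min 22) -> median=19
Step 4: insert 1 -> lo=[1, 15] (size 2, max 15) hi=[19, 22] (size 2, min 19) -> median=17
Step 5: insert 40 -> lo=[1, 15, 19] (size 3, max 19) hi=[22, 40] (size 2, min 22) -> median=19
Step 6: insert 26 -> lo=[1, 15, 19] (size 3, max 19) hi=[22, 26, 40] (size 3, min 22) -> median=20.5
Step 7: insert 29 -> lo=[1, 15, 19, 22] (size 4, max 22) hi=[26, 29, 40] (size 3, min 26) -> median=22
Step 8: insert 25 -> lo=[1, 15, 19, 22] (size 4, max 22) hi=[25, 26, 29, 40] (size 4, min 25) -> median=23.5
Step 9: insert 38 -> lo=[1, 15, 19, 22, 25] (size 5, max 25) hi=[26, 29, 38, 40] (size 4, min 26) -> median=25

Answer: 15 17 19 17 19 20.5 22 23.5 25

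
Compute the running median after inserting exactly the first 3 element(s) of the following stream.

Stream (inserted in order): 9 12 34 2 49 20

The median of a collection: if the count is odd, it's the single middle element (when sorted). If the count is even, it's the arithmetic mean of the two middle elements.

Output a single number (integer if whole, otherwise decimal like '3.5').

Step 1: insert 9 -> lo=[9] (size 1, max 9) hi=[] (size 0) -> median=9
Step 2: insert 12 -> lo=[9] (size 1, max 9) hi=[12] (size 1, min 12) -> median=10.5
Step 3: insert 34 -> lo=[9, 12] (size 2, max 12) hi=[34] (size 1, min 34) -> median=12

Answer: 12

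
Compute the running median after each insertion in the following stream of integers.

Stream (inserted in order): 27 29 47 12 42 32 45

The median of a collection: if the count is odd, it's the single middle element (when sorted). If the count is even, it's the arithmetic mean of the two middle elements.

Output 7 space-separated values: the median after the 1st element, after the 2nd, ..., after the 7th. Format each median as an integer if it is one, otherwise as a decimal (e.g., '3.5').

Step 1: insert 27 -> lo=[27] (size 1, max 27) hi=[] (size 0) -> median=27
Step 2: insert 29 -> lo=[27] (size 1, max 27) hi=[29] (size 1, min 29) -> median=28
Step 3: insert 47 -> lo=[27, 29] (size 2, max 29) hi=[47] (size 1, min 47) -> median=29
Step 4: insert 12 -> lo=[12, 27] (size 2, max 27) hi=[29, 47] (size 2, min 29) -> median=28
Step 5: insert 42 -> lo=[12, 27, 29] (size 3, max 29) hi=[42, 47] (size 2, min 42) -> median=29
Step 6: insert 32 -> lo=[12, 27, 29] (size 3, max 29) hi=[32, 42, 47] (size 3, min 32) -> median=30.5
Step 7: insert 45 -> lo=[12, 27, 29, 32] (size 4, max 32) hi=[42, 45, 47] (size 3, min 42) -> median=32

Answer: 27 28 29 28 29 30.5 32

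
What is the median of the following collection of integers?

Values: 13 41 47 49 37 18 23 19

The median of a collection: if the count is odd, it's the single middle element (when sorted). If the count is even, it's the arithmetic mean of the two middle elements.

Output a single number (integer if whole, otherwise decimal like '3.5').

Step 1: insert 13 -> lo=[13] (size 1, max 13) hi=[] (size 0) -> median=13
Step 2: insert 41 -> lo=[13] (size 1, max 13) hi=[41] (size 1, min 41) -> median=27
Step 3: insert 47 -> lo=[13, 41] (size 2, max 41) hi=[47] (size 1, min 47) -> median=41
Step 4: insert 49 -> lo=[13, 41] (size 2, max 41) hi=[47, 49] (size 2, min 47) -> median=44
Step 5: insert 37 -> lo=[13, 37, 41] (size 3, max 41) hi=[47, 49] (size 2, min 47) -> median=41
Step 6: insert 18 -> lo=[13, 18, 37] (size 3, max 37) hi=[41, 47, 49] (size 3, min 41) -> median=39
Step 7: insert 23 -> lo=[13, 18, 23, 37] (size 4, max 37) hi=[41, 47, 49] (size 3, min 41) -> median=37
Step 8: insert 19 -> lo=[13, 18, 19, 23] (size 4, max 23) hi=[37, 41, 47, 49] (size 4, min 37) -> median=30

Answer: 30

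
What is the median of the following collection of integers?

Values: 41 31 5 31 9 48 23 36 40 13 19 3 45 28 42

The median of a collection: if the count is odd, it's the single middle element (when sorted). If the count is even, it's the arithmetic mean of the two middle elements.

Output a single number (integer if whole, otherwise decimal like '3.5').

Answer: 31

Derivation:
Step 1: insert 41 -> lo=[41] (size 1, max 41) hi=[] (size 0) -> median=41
Step 2: insert 31 -> lo=[31] (size 1, max 31) hi=[41] (size 1, min 41) -> median=36
Step 3: insert 5 -> lo=[5, 31] (size 2, max 31) hi=[41] (size 1, min 41) -> median=31
Step 4: insert 31 -> lo=[5, 31] (size 2, max 31) hi=[31, 41] (size 2, min 31) -> median=31
Step 5: insert 9 -> lo=[5, 9, 31] (size 3, max 31) hi=[31, 41] (size 2, min 31) -> median=31
Step 6: insert 48 -> lo=[5, 9, 31] (size 3, max 31) hi=[31, 41, 48] (size 3, min 31) -> median=31
Step 7: insert 23 -> lo=[5, 9, 23, 31] (size 4, max 31) hi=[31, 41, 48] (size 3, min 31) -> median=31
Step 8: insert 36 -> lo=[5, 9, 23, 31] (size 4, max 31) hi=[31, 36, 41, 48] (size 4, min 31) -> median=31
Step 9: insert 40 -> lo=[5, 9, 23, 31, 31] (size 5, max 31) hi=[36, 40, 41, 48] (size 4, min 36) -> median=31
Step 10: insert 13 -> lo=[5, 9, 13, 23, 31] (size 5, max 31) hi=[31, 36, 40, 41, 48] (size 5, min 31) -> median=31
Step 11: insert 19 -> lo=[5, 9, 13, 19, 23, 31] (size 6, max 31) hi=[31, 36, 40, 41, 48] (size 5, min 31) -> median=31
Step 12: insert 3 -> lo=[3, 5, 9, 13, 19, 23] (size 6, max 23) hi=[31, 31, 36, 40, 41, 48] (size 6, min 31) -> median=27
Step 13: insert 45 -> lo=[3, 5, 9, 13, 19, 23, 31] (size 7, max 31) hi=[31, 36, 40, 41, 45, 48] (size 6, min 31) -> median=31
Step 14: insert 28 -> lo=[3, 5, 9, 13, 19, 23, 28] (size 7, max 28) hi=[31, 31, 36, 40, 41, 45, 48] (size 7, min 31) -> median=29.5
Step 15: insert 42 -> lo=[3, 5, 9, 13, 19, 23, 28, 31] (size 8, max 31) hi=[31, 36, 40, 41, 42, 45, 48] (size 7, min 31) -> median=31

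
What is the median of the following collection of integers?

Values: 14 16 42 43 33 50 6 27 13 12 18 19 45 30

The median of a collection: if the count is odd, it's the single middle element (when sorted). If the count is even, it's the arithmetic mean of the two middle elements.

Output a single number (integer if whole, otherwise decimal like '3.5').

Answer: 23

Derivation:
Step 1: insert 14 -> lo=[14] (size 1, max 14) hi=[] (size 0) -> median=14
Step 2: insert 16 -> lo=[14] (size 1, max 14) hi=[16] (size 1, min 16) -> median=15
Step 3: insert 42 -> lo=[14, 16] (size 2, max 16) hi=[42] (size 1, min 42) -> median=16
Step 4: insert 43 -> lo=[14, 16] (size 2, max 16) hi=[42, 43] (size 2, min 42) -> median=29
Step 5: insert 33 -> lo=[14, 16, 33] (size 3, max 33) hi=[42, 43] (size 2, min 42) -> median=33
Step 6: insert 50 -> lo=[14, 16, 33] (size 3, max 33) hi=[42, 43, 50] (size 3, min 42) -> median=37.5
Step 7: insert 6 -> lo=[6, 14, 16, 33] (size 4, max 33) hi=[42, 43, 50] (size 3, min 42) -> median=33
Step 8: insert 27 -> lo=[6, 14, 16, 27] (size 4, max 27) hi=[33, 42, 43, 50] (size 4, min 33) -> median=30
Step 9: insert 13 -> lo=[6, 13, 14, 16, 27] (size 5, max 27) hi=[33, 42, 43, 50] (size 4, min 33) -> median=27
Step 10: insert 12 -> lo=[6, 12, 13, 14, 16] (size 5, max 16) hi=[27, 33, 42, 43, 50] (size 5, min 27) -> median=21.5
Step 11: insert 18 -> lo=[6, 12, 13, 14, 16, 18] (size 6, max 18) hi=[27, 33, 42, 43, 50] (size 5, min 27) -> median=18
Step 12: insert 19 -> lo=[6, 12, 13, 14, 16, 18] (size 6, max 18) hi=[19, 27, 33, 42, 43, 50] (size 6, min 19) -> median=18.5
Step 13: insert 45 -> lo=[6, 12, 13, 14, 16, 18, 19] (size 7, max 19) hi=[27, 33, 42, 43, 45, 50] (size 6, min 27) -> median=19
Step 14: insert 30 -> lo=[6, 12, 13, 14, 16, 18, 19] (size 7, max 19) hi=[27, 30, 33, 42, 43, 45, 50] (size 7, min 27) -> median=23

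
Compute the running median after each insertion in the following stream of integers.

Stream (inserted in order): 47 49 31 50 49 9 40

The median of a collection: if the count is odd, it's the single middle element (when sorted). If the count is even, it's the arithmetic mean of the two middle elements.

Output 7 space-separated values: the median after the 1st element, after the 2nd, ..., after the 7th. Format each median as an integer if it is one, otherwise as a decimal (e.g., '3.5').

Answer: 47 48 47 48 49 48 47

Derivation:
Step 1: insert 47 -> lo=[47] (size 1, max 47) hi=[] (size 0) -> median=47
Step 2: insert 49 -> lo=[47] (size 1, max 47) hi=[49] (size 1, min 49) -> median=48
Step 3: insert 31 -> lo=[31, 47] (size 2, max 47) hi=[49] (size 1, min 49) -> median=47
Step 4: insert 50 -> lo=[31, 47] (size 2, max 47) hi=[49, 50] (size 2, min 49) -> median=48
Step 5: insert 49 -> lo=[31, 47, 49] (size 3, max 49) hi=[49, 50] (size 2, min 49) -> median=49
Step 6: insert 9 -> lo=[9, 31, 47] (size 3, max 47) hi=[49, 49, 50] (size 3, min 49) -> median=48
Step 7: insert 40 -> lo=[9, 31, 40, 47] (size 4, max 47) hi=[49, 49, 50] (size 3, min 49) -> median=47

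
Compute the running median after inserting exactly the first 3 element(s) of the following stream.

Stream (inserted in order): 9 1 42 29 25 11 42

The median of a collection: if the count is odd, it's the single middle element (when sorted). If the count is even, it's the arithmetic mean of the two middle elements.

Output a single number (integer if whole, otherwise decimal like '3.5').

Answer: 9

Derivation:
Step 1: insert 9 -> lo=[9] (size 1, max 9) hi=[] (size 0) -> median=9
Step 2: insert 1 -> lo=[1] (size 1, max 1) hi=[9] (size 1, min 9) -> median=5
Step 3: insert 42 -> lo=[1, 9] (size 2, max 9) hi=[42] (size 1, min 42) -> median=9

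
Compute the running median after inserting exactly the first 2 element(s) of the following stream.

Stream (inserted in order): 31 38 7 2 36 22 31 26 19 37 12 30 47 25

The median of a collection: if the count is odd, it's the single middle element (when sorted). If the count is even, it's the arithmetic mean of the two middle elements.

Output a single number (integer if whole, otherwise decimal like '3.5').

Step 1: insert 31 -> lo=[31] (size 1, max 31) hi=[] (size 0) -> median=31
Step 2: insert 38 -> lo=[31] (size 1, max 31) hi=[38] (size 1, min 38) -> median=34.5

Answer: 34.5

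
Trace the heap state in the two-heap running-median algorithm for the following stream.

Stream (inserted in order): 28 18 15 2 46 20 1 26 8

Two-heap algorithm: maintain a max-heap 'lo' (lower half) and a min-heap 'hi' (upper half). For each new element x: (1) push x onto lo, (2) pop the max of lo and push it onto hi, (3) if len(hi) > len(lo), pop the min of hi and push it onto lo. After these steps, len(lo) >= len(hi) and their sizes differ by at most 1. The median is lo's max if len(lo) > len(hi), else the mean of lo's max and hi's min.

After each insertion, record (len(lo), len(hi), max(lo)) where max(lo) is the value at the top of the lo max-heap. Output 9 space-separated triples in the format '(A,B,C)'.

Step 1: insert 28 -> lo=[28] hi=[] -> (len(lo)=1, len(hi)=0, max(lo)=28)
Step 2: insert 18 -> lo=[18] hi=[28] -> (len(lo)=1, len(hi)=1, max(lo)=18)
Step 3: insert 15 -> lo=[15, 18] hi=[28] -> (len(lo)=2, len(hi)=1, max(lo)=18)
Step 4: insert 2 -> lo=[2, 15] hi=[18, 28] -> (len(lo)=2, len(hi)=2, max(lo)=15)
Step 5: insert 46 -> lo=[2, 15, 18] hi=[28, 46] -> (len(lo)=3, len(hi)=2, max(lo)=18)
Step 6: insert 20 -> lo=[2, 15, 18] hi=[20, 28, 46] -> (len(lo)=3, len(hi)=3, max(lo)=18)
Step 7: insert 1 -> lo=[1, 2, 15, 18] hi=[20, 28, 46] -> (len(lo)=4, len(hi)=3, max(lo)=18)
Step 8: insert 26 -> lo=[1, 2, 15, 18] hi=[20, 26, 28, 46] -> (len(lo)=4, len(hi)=4, max(lo)=18)
Step 9: insert 8 -> lo=[1, 2, 8, 15, 18] hi=[20, 26, 28, 46] -> (len(lo)=5, len(hi)=4, max(lo)=18)

Answer: (1,0,28) (1,1,18) (2,1,18) (2,2,15) (3,2,18) (3,3,18) (4,3,18) (4,4,18) (5,4,18)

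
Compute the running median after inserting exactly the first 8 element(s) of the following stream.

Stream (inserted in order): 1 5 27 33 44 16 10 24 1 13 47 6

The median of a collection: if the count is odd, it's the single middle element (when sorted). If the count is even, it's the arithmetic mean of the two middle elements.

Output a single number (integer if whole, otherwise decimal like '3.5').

Step 1: insert 1 -> lo=[1] (size 1, max 1) hi=[] (size 0) -> median=1
Step 2: insert 5 -> lo=[1] (size 1, max 1) hi=[5] (size 1, min 5) -> median=3
Step 3: insert 27 -> lo=[1, 5] (size 2, max 5) hi=[27] (size 1, min 27) -> median=5
Step 4: insert 33 -> lo=[1, 5] (size 2, max 5) hi=[27, 33] (size 2, min 27) -> median=16
Step 5: insert 44 -> lo=[1, 5, 27] (size 3, max 27) hi=[33, 44] (size 2, min 33) -> median=27
Step 6: insert 16 -> lo=[1, 5, 16] (size 3, max 16) hi=[27, 33, 44] (size 3, min 27) -> median=21.5
Step 7: insert 10 -> lo=[1, 5, 10, 16] (size 4, max 16) hi=[27, 33, 44] (size 3, min 27) -> median=16
Step 8: insert 24 -> lo=[1, 5, 10, 16] (size 4, max 16) hi=[24, 27, 33, 44] (size 4, min 24) -> median=20

Answer: 20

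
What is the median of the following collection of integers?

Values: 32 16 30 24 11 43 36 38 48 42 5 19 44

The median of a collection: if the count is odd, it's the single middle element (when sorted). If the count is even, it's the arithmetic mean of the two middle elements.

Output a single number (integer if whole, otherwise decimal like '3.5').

Step 1: insert 32 -> lo=[32] (size 1, max 32) hi=[] (size 0) -> median=32
Step 2: insert 16 -> lo=[16] (size 1, max 16) hi=[32] (size 1, min 32) -> median=24
Step 3: insert 30 -> lo=[16, 30] (size 2, max 30) hi=[32] (size 1, min 32) -> median=30
Step 4: insert 24 -> lo=[16, 24] (size 2, max 24) hi=[30, 32] (size 2, min 30) -> median=27
Step 5: insert 11 -> lo=[11, 16, 24] (size 3, max 24) hi=[30, 32] (size 2, min 30) -> median=24
Step 6: insert 43 -> lo=[11, 16, 24] (size 3, max 24) hi=[30, 32, 43] (size 3, min 30) -> median=27
Step 7: insert 36 -> lo=[11, 16, 24, 30] (size 4, max 30) hi=[32, 36, 43] (size 3, min 32) -> median=30
Step 8: insert 38 -> lo=[11, 16, 24, 30] (size 4, max 30) hi=[32, 36, 38, 43] (size 4, min 32) -> median=31
Step 9: insert 48 -> lo=[11, 16, 24, 30, 32] (size 5, max 32) hi=[36, 38, 43, 48] (size 4, min 36) -> median=32
Step 10: insert 42 -> lo=[11, 16, 24, 30, 32] (size 5, max 32) hi=[36, 38, 42, 43, 48] (size 5, min 36) -> median=34
Step 11: insert 5 -> lo=[5, 11, 16, 24, 30, 32] (size 6, max 32) hi=[36, 38, 42, 43, 48] (size 5, min 36) -> median=32
Step 12: insert 19 -> lo=[5, 11, 16, 19, 24, 30] (size 6, max 30) hi=[32, 36, 38, 42, 43, 48] (size 6, min 32) -> median=31
Step 13: insert 44 -> lo=[5, 11, 16, 19, 24, 30, 32] (size 7, max 32) hi=[36, 38, 42, 43, 44, 48] (size 6, min 36) -> median=32

Answer: 32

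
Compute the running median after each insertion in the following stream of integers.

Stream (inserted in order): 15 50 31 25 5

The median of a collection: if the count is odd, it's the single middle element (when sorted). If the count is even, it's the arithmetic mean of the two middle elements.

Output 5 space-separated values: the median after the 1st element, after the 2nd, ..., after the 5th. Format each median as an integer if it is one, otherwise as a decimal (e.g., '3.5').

Step 1: insert 15 -> lo=[15] (size 1, max 15) hi=[] (size 0) -> median=15
Step 2: insert 50 -> lo=[15] (size 1, max 15) hi=[50] (size 1, min 50) -> median=32.5
Step 3: insert 31 -> lo=[15, 31] (size 2, max 31) hi=[50] (size 1, min 50) -> median=31
Step 4: insert 25 -> lo=[15, 25] (size 2, max 25) hi=[31, 50] (size 2, min 31) -> median=28
Step 5: insert 5 -> lo=[5, 15, 25] (size 3, max 25) hi=[31, 50] (size 2, min 31) -> median=25

Answer: 15 32.5 31 28 25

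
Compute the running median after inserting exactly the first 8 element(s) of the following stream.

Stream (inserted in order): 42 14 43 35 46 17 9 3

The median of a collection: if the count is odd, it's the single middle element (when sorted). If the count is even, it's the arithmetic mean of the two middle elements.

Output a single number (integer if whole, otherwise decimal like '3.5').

Step 1: insert 42 -> lo=[42] (size 1, max 42) hi=[] (size 0) -> median=42
Step 2: insert 14 -> lo=[14] (size 1, max 14) hi=[42] (size 1, min 42) -> median=28
Step 3: insert 43 -> lo=[14, 42] (size 2, max 42) hi=[43] (size 1, min 43) -> median=42
Step 4: insert 35 -> lo=[14, 35] (size 2, max 35) hi=[42, 43] (size 2, min 42) -> median=38.5
Step 5: insert 46 -> lo=[14, 35, 42] (size 3, max 42) hi=[43, 46] (size 2, min 43) -> median=42
Step 6: insert 17 -> lo=[14, 17, 35] (size 3, max 35) hi=[42, 43, 46] (size 3, min 42) -> median=38.5
Step 7: insert 9 -> lo=[9, 14, 17, 35] (size 4, max 35) hi=[42, 43, 46] (size 3, min 42) -> median=35
Step 8: insert 3 -> lo=[3, 9, 14, 17] (size 4, max 17) hi=[35, 42, 43, 46] (size 4, min 35) -> median=26

Answer: 26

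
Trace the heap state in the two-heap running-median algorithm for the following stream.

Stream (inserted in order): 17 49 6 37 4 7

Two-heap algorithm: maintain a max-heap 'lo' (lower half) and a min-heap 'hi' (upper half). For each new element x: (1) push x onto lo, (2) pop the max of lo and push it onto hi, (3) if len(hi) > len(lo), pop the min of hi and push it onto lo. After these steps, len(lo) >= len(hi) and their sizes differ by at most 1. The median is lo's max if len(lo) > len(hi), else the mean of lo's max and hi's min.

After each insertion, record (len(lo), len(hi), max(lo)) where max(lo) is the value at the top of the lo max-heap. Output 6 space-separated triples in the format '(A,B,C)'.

Step 1: insert 17 -> lo=[17] hi=[] -> (len(lo)=1, len(hi)=0, max(lo)=17)
Step 2: insert 49 -> lo=[17] hi=[49] -> (len(lo)=1, len(hi)=1, max(lo)=17)
Step 3: insert 6 -> lo=[6, 17] hi=[49] -> (len(lo)=2, len(hi)=1, max(lo)=17)
Step 4: insert 37 -> lo=[6, 17] hi=[37, 49] -> (len(lo)=2, len(hi)=2, max(lo)=17)
Step 5: insert 4 -> lo=[4, 6, 17] hi=[37, 49] -> (len(lo)=3, len(hi)=2, max(lo)=17)
Step 6: insert 7 -> lo=[4, 6, 7] hi=[17, 37, 49] -> (len(lo)=3, len(hi)=3, max(lo)=7)

Answer: (1,0,17) (1,1,17) (2,1,17) (2,2,17) (3,2,17) (3,3,7)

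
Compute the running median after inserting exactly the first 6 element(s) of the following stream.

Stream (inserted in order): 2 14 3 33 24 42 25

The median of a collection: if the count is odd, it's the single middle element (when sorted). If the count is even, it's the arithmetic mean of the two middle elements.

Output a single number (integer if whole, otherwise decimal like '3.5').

Answer: 19

Derivation:
Step 1: insert 2 -> lo=[2] (size 1, max 2) hi=[] (size 0) -> median=2
Step 2: insert 14 -> lo=[2] (size 1, max 2) hi=[14] (size 1, min 14) -> median=8
Step 3: insert 3 -> lo=[2, 3] (size 2, max 3) hi=[14] (size 1, min 14) -> median=3
Step 4: insert 33 -> lo=[2, 3] (size 2, max 3) hi=[14, 33] (size 2, min 14) -> median=8.5
Step 5: insert 24 -> lo=[2, 3, 14] (size 3, max 14) hi=[24, 33] (size 2, min 24) -> median=14
Step 6: insert 42 -> lo=[2, 3, 14] (size 3, max 14) hi=[24, 33, 42] (size 3, min 24) -> median=19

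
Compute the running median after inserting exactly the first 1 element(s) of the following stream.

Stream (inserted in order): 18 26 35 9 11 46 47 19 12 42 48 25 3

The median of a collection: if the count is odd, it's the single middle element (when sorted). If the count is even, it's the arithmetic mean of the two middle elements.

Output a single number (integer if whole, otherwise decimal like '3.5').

Step 1: insert 18 -> lo=[18] (size 1, max 18) hi=[] (size 0) -> median=18

Answer: 18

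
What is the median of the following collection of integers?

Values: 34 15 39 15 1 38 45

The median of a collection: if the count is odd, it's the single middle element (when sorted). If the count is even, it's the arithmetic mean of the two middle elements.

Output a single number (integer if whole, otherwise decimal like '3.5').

Step 1: insert 34 -> lo=[34] (size 1, max 34) hi=[] (size 0) -> median=34
Step 2: insert 15 -> lo=[15] (size 1, max 15) hi=[34] (size 1, min 34) -> median=24.5
Step 3: insert 39 -> lo=[15, 34] (size 2, max 34) hi=[39] (size 1, min 39) -> median=34
Step 4: insert 15 -> lo=[15, 15] (size 2, max 15) hi=[34, 39] (size 2, min 34) -> median=24.5
Step 5: insert 1 -> lo=[1, 15, 15] (size 3, max 15) hi=[34, 39] (size 2, min 34) -> median=15
Step 6: insert 38 -> lo=[1, 15, 15] (size 3, max 15) hi=[34, 38, 39] (size 3, min 34) -> median=24.5
Step 7: insert 45 -> lo=[1, 15, 15, 34] (size 4, max 34) hi=[38, 39, 45] (size 3, min 38) -> median=34

Answer: 34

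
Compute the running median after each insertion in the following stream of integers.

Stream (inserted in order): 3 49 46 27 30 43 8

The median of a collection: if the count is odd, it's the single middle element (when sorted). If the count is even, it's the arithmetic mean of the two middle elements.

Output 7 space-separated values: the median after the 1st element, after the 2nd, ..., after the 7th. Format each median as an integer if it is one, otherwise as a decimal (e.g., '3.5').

Step 1: insert 3 -> lo=[3] (size 1, max 3) hi=[] (size 0) -> median=3
Step 2: insert 49 -> lo=[3] (size 1, max 3) hi=[49] (size 1, min 49) -> median=26
Step 3: insert 46 -> lo=[3, 46] (size 2, max 46) hi=[49] (size 1, min 49) -> median=46
Step 4: insert 27 -> lo=[3, 27] (size 2, max 27) hi=[46, 49] (size 2, min 46) -> median=36.5
Step 5: insert 30 -> lo=[3, 27, 30] (size 3, max 30) hi=[46, 49] (size 2, min 46) -> median=30
Step 6: insert 43 -> lo=[3, 27, 30] (size 3, max 30) hi=[43, 46, 49] (size 3, min 43) -> median=36.5
Step 7: insert 8 -> lo=[3, 8, 27, 30] (size 4, max 30) hi=[43, 46, 49] (size 3, min 43) -> median=30

Answer: 3 26 46 36.5 30 36.5 30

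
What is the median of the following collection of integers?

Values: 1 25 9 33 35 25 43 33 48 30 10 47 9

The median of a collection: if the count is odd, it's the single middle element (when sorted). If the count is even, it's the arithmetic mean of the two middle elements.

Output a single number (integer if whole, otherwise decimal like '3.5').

Answer: 30

Derivation:
Step 1: insert 1 -> lo=[1] (size 1, max 1) hi=[] (size 0) -> median=1
Step 2: insert 25 -> lo=[1] (size 1, max 1) hi=[25] (size 1, min 25) -> median=13
Step 3: insert 9 -> lo=[1, 9] (size 2, max 9) hi=[25] (size 1, min 25) -> median=9
Step 4: insert 33 -> lo=[1, 9] (size 2, max 9) hi=[25, 33] (size 2, min 25) -> median=17
Step 5: insert 35 -> lo=[1, 9, 25] (size 3, max 25) hi=[33, 35] (size 2, min 33) -> median=25
Step 6: insert 25 -> lo=[1, 9, 25] (size 3, max 25) hi=[25, 33, 35] (size 3, min 25) -> median=25
Step 7: insert 43 -> lo=[1, 9, 25, 25] (size 4, max 25) hi=[33, 35, 43] (size 3, min 33) -> median=25
Step 8: insert 33 -> lo=[1, 9, 25, 25] (size 4, max 25) hi=[33, 33, 35, 43] (size 4, min 33) -> median=29
Step 9: insert 48 -> lo=[1, 9, 25, 25, 33] (size 5, max 33) hi=[33, 35, 43, 48] (size 4, min 33) -> median=33
Step 10: insert 30 -> lo=[1, 9, 25, 25, 30] (size 5, max 30) hi=[33, 33, 35, 43, 48] (size 5, min 33) -> median=31.5
Step 11: insert 10 -> lo=[1, 9, 10, 25, 25, 30] (size 6, max 30) hi=[33, 33, 35, 43, 48] (size 5, min 33) -> median=30
Step 12: insert 47 -> lo=[1, 9, 10, 25, 25, 30] (size 6, max 30) hi=[33, 33, 35, 43, 47, 48] (size 6, min 33) -> median=31.5
Step 13: insert 9 -> lo=[1, 9, 9, 10, 25, 25, 30] (size 7, max 30) hi=[33, 33, 35, 43, 47, 48] (size 6, min 33) -> median=30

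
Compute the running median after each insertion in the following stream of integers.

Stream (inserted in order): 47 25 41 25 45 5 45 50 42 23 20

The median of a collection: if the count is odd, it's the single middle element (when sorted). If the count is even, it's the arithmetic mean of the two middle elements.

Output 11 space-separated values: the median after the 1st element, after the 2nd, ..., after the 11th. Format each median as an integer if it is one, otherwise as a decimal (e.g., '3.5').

Answer: 47 36 41 33 41 33 41 43 42 41.5 41

Derivation:
Step 1: insert 47 -> lo=[47] (size 1, max 47) hi=[] (size 0) -> median=47
Step 2: insert 25 -> lo=[25] (size 1, max 25) hi=[47] (size 1, min 47) -> median=36
Step 3: insert 41 -> lo=[25, 41] (size 2, max 41) hi=[47] (size 1, min 47) -> median=41
Step 4: insert 25 -> lo=[25, 25] (size 2, max 25) hi=[41, 47] (size 2, min 41) -> median=33
Step 5: insert 45 -> lo=[25, 25, 41] (size 3, max 41) hi=[45, 47] (size 2, min 45) -> median=41
Step 6: insert 5 -> lo=[5, 25, 25] (size 3, max 25) hi=[41, 45, 47] (size 3, min 41) -> median=33
Step 7: insert 45 -> lo=[5, 25, 25, 41] (size 4, max 41) hi=[45, 45, 47] (size 3, min 45) -> median=41
Step 8: insert 50 -> lo=[5, 25, 25, 41] (size 4, max 41) hi=[45, 45, 47, 50] (size 4, min 45) -> median=43
Step 9: insert 42 -> lo=[5, 25, 25, 41, 42] (size 5, max 42) hi=[45, 45, 47, 50] (size 4, min 45) -> median=42
Step 10: insert 23 -> lo=[5, 23, 25, 25, 41] (size 5, max 41) hi=[42, 45, 45, 47, 50] (size 5, min 42) -> median=41.5
Step 11: insert 20 -> lo=[5, 20, 23, 25, 25, 41] (size 6, max 41) hi=[42, 45, 45, 47, 50] (size 5, min 42) -> median=41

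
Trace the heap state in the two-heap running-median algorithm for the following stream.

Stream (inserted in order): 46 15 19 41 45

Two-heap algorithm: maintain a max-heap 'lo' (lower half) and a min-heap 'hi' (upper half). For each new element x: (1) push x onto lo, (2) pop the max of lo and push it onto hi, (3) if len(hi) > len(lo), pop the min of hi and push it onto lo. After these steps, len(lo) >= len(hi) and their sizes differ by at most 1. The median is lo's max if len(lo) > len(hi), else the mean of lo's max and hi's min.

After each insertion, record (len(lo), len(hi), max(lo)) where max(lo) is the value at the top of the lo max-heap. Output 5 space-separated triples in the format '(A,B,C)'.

Answer: (1,0,46) (1,1,15) (2,1,19) (2,2,19) (3,2,41)

Derivation:
Step 1: insert 46 -> lo=[46] hi=[] -> (len(lo)=1, len(hi)=0, max(lo)=46)
Step 2: insert 15 -> lo=[15] hi=[46] -> (len(lo)=1, len(hi)=1, max(lo)=15)
Step 3: insert 19 -> lo=[15, 19] hi=[46] -> (len(lo)=2, len(hi)=1, max(lo)=19)
Step 4: insert 41 -> lo=[15, 19] hi=[41, 46] -> (len(lo)=2, len(hi)=2, max(lo)=19)
Step 5: insert 45 -> lo=[15, 19, 41] hi=[45, 46] -> (len(lo)=3, len(hi)=2, max(lo)=41)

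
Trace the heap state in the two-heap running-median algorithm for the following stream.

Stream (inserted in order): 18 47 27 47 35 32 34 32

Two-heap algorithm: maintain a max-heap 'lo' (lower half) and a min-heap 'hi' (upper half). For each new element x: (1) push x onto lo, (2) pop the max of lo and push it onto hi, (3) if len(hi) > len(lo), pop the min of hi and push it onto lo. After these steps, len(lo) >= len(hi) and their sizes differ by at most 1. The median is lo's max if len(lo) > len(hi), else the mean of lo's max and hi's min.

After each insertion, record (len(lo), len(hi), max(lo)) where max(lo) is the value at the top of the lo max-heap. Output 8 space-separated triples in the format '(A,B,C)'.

Step 1: insert 18 -> lo=[18] hi=[] -> (len(lo)=1, len(hi)=0, max(lo)=18)
Step 2: insert 47 -> lo=[18] hi=[47] -> (len(lo)=1, len(hi)=1, max(lo)=18)
Step 3: insert 27 -> lo=[18, 27] hi=[47] -> (len(lo)=2, len(hi)=1, max(lo)=27)
Step 4: insert 47 -> lo=[18, 27] hi=[47, 47] -> (len(lo)=2, len(hi)=2, max(lo)=27)
Step 5: insert 35 -> lo=[18, 27, 35] hi=[47, 47] -> (len(lo)=3, len(hi)=2, max(lo)=35)
Step 6: insert 32 -> lo=[18, 27, 32] hi=[35, 47, 47] -> (len(lo)=3, len(hi)=3, max(lo)=32)
Step 7: insert 34 -> lo=[18, 27, 32, 34] hi=[35, 47, 47] -> (len(lo)=4, len(hi)=3, max(lo)=34)
Step 8: insert 32 -> lo=[18, 27, 32, 32] hi=[34, 35, 47, 47] -> (len(lo)=4, len(hi)=4, max(lo)=32)

Answer: (1,0,18) (1,1,18) (2,1,27) (2,2,27) (3,2,35) (3,3,32) (4,3,34) (4,4,32)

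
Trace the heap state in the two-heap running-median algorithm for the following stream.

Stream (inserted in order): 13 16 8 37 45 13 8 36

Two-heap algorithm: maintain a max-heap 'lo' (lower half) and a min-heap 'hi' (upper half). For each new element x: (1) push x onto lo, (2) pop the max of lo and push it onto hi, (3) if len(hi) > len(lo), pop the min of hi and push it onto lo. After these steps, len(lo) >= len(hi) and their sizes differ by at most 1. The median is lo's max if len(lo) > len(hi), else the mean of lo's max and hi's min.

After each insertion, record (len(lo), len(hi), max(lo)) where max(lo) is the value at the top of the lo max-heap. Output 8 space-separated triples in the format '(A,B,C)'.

Step 1: insert 13 -> lo=[13] hi=[] -> (len(lo)=1, len(hi)=0, max(lo)=13)
Step 2: insert 16 -> lo=[13] hi=[16] -> (len(lo)=1, len(hi)=1, max(lo)=13)
Step 3: insert 8 -> lo=[8, 13] hi=[16] -> (len(lo)=2, len(hi)=1, max(lo)=13)
Step 4: insert 37 -> lo=[8, 13] hi=[16, 37] -> (len(lo)=2, len(hi)=2, max(lo)=13)
Step 5: insert 45 -> lo=[8, 13, 16] hi=[37, 45] -> (len(lo)=3, len(hi)=2, max(lo)=16)
Step 6: insert 13 -> lo=[8, 13, 13] hi=[16, 37, 45] -> (len(lo)=3, len(hi)=3, max(lo)=13)
Step 7: insert 8 -> lo=[8, 8, 13, 13] hi=[16, 37, 45] -> (len(lo)=4, len(hi)=3, max(lo)=13)
Step 8: insert 36 -> lo=[8, 8, 13, 13] hi=[16, 36, 37, 45] -> (len(lo)=4, len(hi)=4, max(lo)=13)

Answer: (1,0,13) (1,1,13) (2,1,13) (2,2,13) (3,2,16) (3,3,13) (4,3,13) (4,4,13)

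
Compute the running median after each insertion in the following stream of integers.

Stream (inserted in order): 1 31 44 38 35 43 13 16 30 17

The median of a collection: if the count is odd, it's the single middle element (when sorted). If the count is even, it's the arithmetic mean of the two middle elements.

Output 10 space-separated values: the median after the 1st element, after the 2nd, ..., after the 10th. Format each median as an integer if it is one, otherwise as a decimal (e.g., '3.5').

Answer: 1 16 31 34.5 35 36.5 35 33 31 30.5

Derivation:
Step 1: insert 1 -> lo=[1] (size 1, max 1) hi=[] (size 0) -> median=1
Step 2: insert 31 -> lo=[1] (size 1, max 1) hi=[31] (size 1, min 31) -> median=16
Step 3: insert 44 -> lo=[1, 31] (size 2, max 31) hi=[44] (size 1, min 44) -> median=31
Step 4: insert 38 -> lo=[1, 31] (size 2, max 31) hi=[38, 44] (size 2, min 38) -> median=34.5
Step 5: insert 35 -> lo=[1, 31, 35] (size 3, max 35) hi=[38, 44] (size 2, min 38) -> median=35
Step 6: insert 43 -> lo=[1, 31, 35] (size 3, max 35) hi=[38, 43, 44] (size 3, min 38) -> median=36.5
Step 7: insert 13 -> lo=[1, 13, 31, 35] (size 4, max 35) hi=[38, 43, 44] (size 3, min 38) -> median=35
Step 8: insert 16 -> lo=[1, 13, 16, 31] (size 4, max 31) hi=[35, 38, 43, 44] (size 4, min 35) -> median=33
Step 9: insert 30 -> lo=[1, 13, 16, 30, 31] (size 5, max 31) hi=[35, 38, 43, 44] (size 4, min 35) -> median=31
Step 10: insert 17 -> lo=[1, 13, 16, 17, 30] (size 5, max 30) hi=[31, 35, 38, 43, 44] (size 5, min 31) -> median=30.5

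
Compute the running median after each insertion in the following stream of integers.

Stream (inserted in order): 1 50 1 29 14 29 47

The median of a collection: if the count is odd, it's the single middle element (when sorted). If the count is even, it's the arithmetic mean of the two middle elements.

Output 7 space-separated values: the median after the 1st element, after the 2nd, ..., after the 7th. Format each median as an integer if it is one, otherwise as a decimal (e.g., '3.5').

Step 1: insert 1 -> lo=[1] (size 1, max 1) hi=[] (size 0) -> median=1
Step 2: insert 50 -> lo=[1] (size 1, max 1) hi=[50] (size 1, min 50) -> median=25.5
Step 3: insert 1 -> lo=[1, 1] (size 2, max 1) hi=[50] (size 1, min 50) -> median=1
Step 4: insert 29 -> lo=[1, 1] (size 2, max 1) hi=[29, 50] (size 2, min 29) -> median=15
Step 5: insert 14 -> lo=[1, 1, 14] (size 3, max 14) hi=[29, 50] (size 2, min 29) -> median=14
Step 6: insert 29 -> lo=[1, 1, 14] (size 3, max 14) hi=[29, 29, 50] (size 3, min 29) -> median=21.5
Step 7: insert 47 -> lo=[1, 1, 14, 29] (size 4, max 29) hi=[29, 47, 50] (size 3, min 29) -> median=29

Answer: 1 25.5 1 15 14 21.5 29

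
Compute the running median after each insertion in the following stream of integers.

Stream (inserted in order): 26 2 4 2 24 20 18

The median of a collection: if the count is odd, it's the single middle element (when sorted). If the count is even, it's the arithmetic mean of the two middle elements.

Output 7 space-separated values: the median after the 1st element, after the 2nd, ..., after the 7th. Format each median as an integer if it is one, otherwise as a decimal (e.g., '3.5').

Answer: 26 14 4 3 4 12 18

Derivation:
Step 1: insert 26 -> lo=[26] (size 1, max 26) hi=[] (size 0) -> median=26
Step 2: insert 2 -> lo=[2] (size 1, max 2) hi=[26] (size 1, min 26) -> median=14
Step 3: insert 4 -> lo=[2, 4] (size 2, max 4) hi=[26] (size 1, min 26) -> median=4
Step 4: insert 2 -> lo=[2, 2] (size 2, max 2) hi=[4, 26] (size 2, min 4) -> median=3
Step 5: insert 24 -> lo=[2, 2, 4] (size 3, max 4) hi=[24, 26] (size 2, min 24) -> median=4
Step 6: insert 20 -> lo=[2, 2, 4] (size 3, max 4) hi=[20, 24, 26] (size 3, min 20) -> median=12
Step 7: insert 18 -> lo=[2, 2, 4, 18] (size 4, max 18) hi=[20, 24, 26] (size 3, min 20) -> median=18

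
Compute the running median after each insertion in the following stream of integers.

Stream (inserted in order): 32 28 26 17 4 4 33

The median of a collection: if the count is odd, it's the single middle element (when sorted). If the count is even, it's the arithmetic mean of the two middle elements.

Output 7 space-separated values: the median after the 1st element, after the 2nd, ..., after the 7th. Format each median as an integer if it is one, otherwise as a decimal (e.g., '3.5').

Answer: 32 30 28 27 26 21.5 26

Derivation:
Step 1: insert 32 -> lo=[32] (size 1, max 32) hi=[] (size 0) -> median=32
Step 2: insert 28 -> lo=[28] (size 1, max 28) hi=[32] (size 1, min 32) -> median=30
Step 3: insert 26 -> lo=[26, 28] (size 2, max 28) hi=[32] (size 1, min 32) -> median=28
Step 4: insert 17 -> lo=[17, 26] (size 2, max 26) hi=[28, 32] (size 2, min 28) -> median=27
Step 5: insert 4 -> lo=[4, 17, 26] (size 3, max 26) hi=[28, 32] (size 2, min 28) -> median=26
Step 6: insert 4 -> lo=[4, 4, 17] (size 3, max 17) hi=[26, 28, 32] (size 3, min 26) -> median=21.5
Step 7: insert 33 -> lo=[4, 4, 17, 26] (size 4, max 26) hi=[28, 32, 33] (size 3, min 28) -> median=26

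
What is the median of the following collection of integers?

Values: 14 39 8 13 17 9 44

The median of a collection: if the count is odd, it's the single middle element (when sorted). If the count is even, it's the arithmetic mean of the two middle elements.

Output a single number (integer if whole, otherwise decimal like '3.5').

Step 1: insert 14 -> lo=[14] (size 1, max 14) hi=[] (size 0) -> median=14
Step 2: insert 39 -> lo=[14] (size 1, max 14) hi=[39] (size 1, min 39) -> median=26.5
Step 3: insert 8 -> lo=[8, 14] (size 2, max 14) hi=[39] (size 1, min 39) -> median=14
Step 4: insert 13 -> lo=[8, 13] (size 2, max 13) hi=[14, 39] (size 2, min 14) -> median=13.5
Step 5: insert 17 -> lo=[8, 13, 14] (size 3, max 14) hi=[17, 39] (size 2, min 17) -> median=14
Step 6: insert 9 -> lo=[8, 9, 13] (size 3, max 13) hi=[14, 17, 39] (size 3, min 14) -> median=13.5
Step 7: insert 44 -> lo=[8, 9, 13, 14] (size 4, max 14) hi=[17, 39, 44] (size 3, min 17) -> median=14

Answer: 14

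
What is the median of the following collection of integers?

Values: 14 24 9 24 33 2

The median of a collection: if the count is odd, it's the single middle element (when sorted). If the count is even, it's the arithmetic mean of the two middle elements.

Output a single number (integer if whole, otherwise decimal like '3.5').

Step 1: insert 14 -> lo=[14] (size 1, max 14) hi=[] (size 0) -> median=14
Step 2: insert 24 -> lo=[14] (size 1, max 14) hi=[24] (size 1, min 24) -> median=19
Step 3: insert 9 -> lo=[9, 14] (size 2, max 14) hi=[24] (size 1, min 24) -> median=14
Step 4: insert 24 -> lo=[9, 14] (size 2, max 14) hi=[24, 24] (size 2, min 24) -> median=19
Step 5: insert 33 -> lo=[9, 14, 24] (size 3, max 24) hi=[24, 33] (size 2, min 24) -> median=24
Step 6: insert 2 -> lo=[2, 9, 14] (size 3, max 14) hi=[24, 24, 33] (size 3, min 24) -> median=19

Answer: 19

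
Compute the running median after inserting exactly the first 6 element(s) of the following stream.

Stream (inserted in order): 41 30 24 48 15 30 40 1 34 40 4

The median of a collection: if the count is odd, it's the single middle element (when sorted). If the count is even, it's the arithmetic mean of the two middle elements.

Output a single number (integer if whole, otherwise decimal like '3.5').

Step 1: insert 41 -> lo=[41] (size 1, max 41) hi=[] (size 0) -> median=41
Step 2: insert 30 -> lo=[30] (size 1, max 30) hi=[41] (size 1, min 41) -> median=35.5
Step 3: insert 24 -> lo=[24, 30] (size 2, max 30) hi=[41] (size 1, min 41) -> median=30
Step 4: insert 48 -> lo=[24, 30] (size 2, max 30) hi=[41, 48] (size 2, min 41) -> median=35.5
Step 5: insert 15 -> lo=[15, 24, 30] (size 3, max 30) hi=[41, 48] (size 2, min 41) -> median=30
Step 6: insert 30 -> lo=[15, 24, 30] (size 3, max 30) hi=[30, 41, 48] (size 3, min 30) -> median=30

Answer: 30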